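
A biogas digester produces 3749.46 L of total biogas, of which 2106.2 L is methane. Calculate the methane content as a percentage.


CH4% = V_CH4 / V_total * 100
= 2106.2 / 3749.46 * 100
= 56.1734%

56.1734%


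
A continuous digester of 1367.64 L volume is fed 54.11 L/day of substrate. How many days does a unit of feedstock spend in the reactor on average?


HRT = V / Q
= 1367.64 / 54.11
= 25.2752 days

25.2752 days


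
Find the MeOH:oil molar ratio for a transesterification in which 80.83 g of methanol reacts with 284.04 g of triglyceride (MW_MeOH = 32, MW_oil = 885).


Molar ratio = n_MeOH / n_oil = (MeOH/32) / (oil/885) = (MeOH * 885) / (32 * oil)
= (80.83 * 885) / (32 * 284.04)
= 7.8702

7.8702


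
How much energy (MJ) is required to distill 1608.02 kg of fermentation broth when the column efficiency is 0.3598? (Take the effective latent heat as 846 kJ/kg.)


E = m * 846 / (eta * 1000)
= 1608.02 * 846 / (0.3598 * 1000)
= 3780.9475 MJ

3780.9475 MJ


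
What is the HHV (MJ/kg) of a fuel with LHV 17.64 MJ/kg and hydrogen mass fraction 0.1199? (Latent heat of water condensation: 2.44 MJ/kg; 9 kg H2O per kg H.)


HHV = LHV + H_frac * 9 * 2.44
= 17.64 + 0.1199 * 9 * 2.44
= 20.2730 MJ/kg

20.2730 MJ/kg


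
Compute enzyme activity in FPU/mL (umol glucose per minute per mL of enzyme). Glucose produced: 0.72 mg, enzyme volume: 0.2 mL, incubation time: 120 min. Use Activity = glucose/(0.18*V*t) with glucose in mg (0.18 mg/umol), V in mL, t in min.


Activity = glucose_mg / (0.18 mg/umol * V_mL * t_min)
= 0.72 / (0.18 * 0.2 * 120)
= 0.1667 FPU/mL

0.1667 FPU/mL


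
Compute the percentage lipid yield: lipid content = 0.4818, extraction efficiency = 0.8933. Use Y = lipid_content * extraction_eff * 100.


Y = lipid_content * extraction_eff * 100
= 0.4818 * 0.8933 * 100
= 43.0392%

43.0392%


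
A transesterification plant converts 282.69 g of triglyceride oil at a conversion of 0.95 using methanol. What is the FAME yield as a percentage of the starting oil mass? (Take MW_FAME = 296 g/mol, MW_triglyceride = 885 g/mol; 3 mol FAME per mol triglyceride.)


m_FAME = oil * conv * (3 * 296 / 885) = oil * conv * (888/885)
= 282.69 * 0.95 * 888 / 885
= 269.4659 g
Y = m_FAME / oil * 100 = conv * (888/885) * 100
= 0.95 * 888 / 885 * 100
= 95.32%

95.32%


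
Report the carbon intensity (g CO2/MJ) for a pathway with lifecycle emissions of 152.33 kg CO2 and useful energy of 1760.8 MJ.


CI = CO2 * 1000 / E
= 152.33 * 1000 / 1760.8
= 86.5118 g CO2/MJ

86.5118 g CO2/MJ


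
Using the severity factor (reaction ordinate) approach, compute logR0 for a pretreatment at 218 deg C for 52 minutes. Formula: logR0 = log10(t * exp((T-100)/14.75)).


logR0 = log10(t * exp((T - 100) / 14.75))
= log10(52 * exp((218 - 100) / 14.75))
= 5.1904

5.1904


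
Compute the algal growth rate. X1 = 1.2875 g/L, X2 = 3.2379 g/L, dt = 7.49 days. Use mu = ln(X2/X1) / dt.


mu = ln(X2/X1) / dt
= ln(3.2379/1.2875) / 7.49
= 0.1231 per day

0.1231 per day


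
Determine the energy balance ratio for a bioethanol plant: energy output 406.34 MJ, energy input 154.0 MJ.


EROI = E_out / E_in
= 406.34 / 154.0
= 2.6386

2.6386


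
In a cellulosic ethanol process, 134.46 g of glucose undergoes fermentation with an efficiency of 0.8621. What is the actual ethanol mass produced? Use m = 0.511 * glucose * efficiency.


Actual ethanol: m = 0.511 * 134.46 * 0.8621
m = 59.2341 g

59.2341 g


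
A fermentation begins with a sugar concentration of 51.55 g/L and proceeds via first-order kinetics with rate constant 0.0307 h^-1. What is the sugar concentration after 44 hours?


S = S0 * exp(-k * t)
S = 51.55 * exp(-0.0307 * 44)
S = 13.3531 g/L

13.3531 g/L


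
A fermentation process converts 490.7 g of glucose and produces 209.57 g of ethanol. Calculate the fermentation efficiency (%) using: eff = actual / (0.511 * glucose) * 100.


Fermentation efficiency = (actual / (0.511 * glucose)) * 100
= (209.57 / (0.511 * 490.7)) * 100
= 83.5780%

83.5780%


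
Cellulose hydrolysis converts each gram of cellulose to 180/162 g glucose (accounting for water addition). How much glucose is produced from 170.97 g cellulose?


glucose = cellulose * 180/162
= 170.97 * 180/162
= 189.9667 g

189.9667 g


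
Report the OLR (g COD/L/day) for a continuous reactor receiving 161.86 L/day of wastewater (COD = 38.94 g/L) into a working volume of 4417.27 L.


OLR = Q * S / V
= 161.86 * 38.94 / 4417.27
= 1.4269 g/L/day

1.4269 g/L/day


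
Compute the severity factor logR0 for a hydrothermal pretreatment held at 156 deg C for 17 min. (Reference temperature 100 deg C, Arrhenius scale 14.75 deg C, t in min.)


logR0 = log10(t * exp((T - 100) / 14.75))
= log10(17 * exp((156 - 100) / 14.75))
= 2.8793

2.8793


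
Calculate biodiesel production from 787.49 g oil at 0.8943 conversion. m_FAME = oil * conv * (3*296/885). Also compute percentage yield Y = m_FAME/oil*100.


m_FAME = oil * conv * (3 * 296 / 885) = oil * conv * (888/885)
= 787.49 * 0.8943 * 888 / 885
= 706.6396 g
Y = m_FAME / oil * 100 = conv * (888/885) * 100
= 0.8943 * 888 / 885 * 100
= 89.73%

706.6396 g FAME; Y = 89.73%


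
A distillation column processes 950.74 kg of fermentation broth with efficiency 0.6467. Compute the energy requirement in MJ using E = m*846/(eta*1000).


E = m * 846 / (eta * 1000)
= 950.74 * 846 / (0.6467 * 1000)
= 1243.7390 MJ

1243.7390 MJ


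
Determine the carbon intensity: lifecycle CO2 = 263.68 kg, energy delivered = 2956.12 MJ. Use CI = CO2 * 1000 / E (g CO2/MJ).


CI = CO2 * 1000 / E
= 263.68 * 1000 / 2956.12
= 89.1980 g CO2/MJ

89.1980 g CO2/MJ


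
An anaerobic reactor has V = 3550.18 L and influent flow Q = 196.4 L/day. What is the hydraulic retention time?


HRT = V / Q
= 3550.18 / 196.4
= 18.0763 days

18.0763 days


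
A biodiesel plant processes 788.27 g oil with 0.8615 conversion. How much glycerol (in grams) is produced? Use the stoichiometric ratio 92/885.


glycerol = oil * conv * (92/885)
= 788.27 * 0.8615 * 92 / 885
= 70.5951 g

70.5951 g


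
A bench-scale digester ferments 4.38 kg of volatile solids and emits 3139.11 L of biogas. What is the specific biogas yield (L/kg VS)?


Y = V / VS
= 3139.11 / 4.38
= 716.6918 L/kg VS

716.6918 L/kg VS


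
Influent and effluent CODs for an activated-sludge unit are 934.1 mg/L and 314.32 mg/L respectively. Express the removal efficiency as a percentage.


eta = (COD_in - COD_out) / COD_in * 100
= (934.1 - 314.32) / 934.1 * 100
= 66.3505%

66.3505%


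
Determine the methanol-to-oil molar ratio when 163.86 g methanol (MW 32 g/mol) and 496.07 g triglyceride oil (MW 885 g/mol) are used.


Molar ratio = n_MeOH / n_oil = (MeOH/32) / (oil/885) = (MeOH * 885) / (32 * oil)
= (163.86 * 885) / (32 * 496.07)
= 9.1353

9.1353


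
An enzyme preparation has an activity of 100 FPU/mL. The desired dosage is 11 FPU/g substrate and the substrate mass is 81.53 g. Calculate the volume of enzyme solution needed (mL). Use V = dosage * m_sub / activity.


V = dosage * m_sub / activity
V = 11 * 81.53 / 100
V = 8.9683 mL

8.9683 mL


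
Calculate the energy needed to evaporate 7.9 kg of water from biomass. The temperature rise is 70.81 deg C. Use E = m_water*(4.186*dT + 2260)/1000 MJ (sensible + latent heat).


E = m_water * (4.186 * dT + 2260) / 1000
= 7.9 * (4.186 * 70.81 + 2260) / 1000
= 20.1956 MJ

20.1956 MJ


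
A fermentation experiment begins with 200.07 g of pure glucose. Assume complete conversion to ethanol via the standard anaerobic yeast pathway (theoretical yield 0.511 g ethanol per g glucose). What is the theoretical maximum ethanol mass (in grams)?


Theoretical ethanol yield: m_EtOH = 0.511 * m_glucose
m_EtOH = 0.511 * 200.07 = 102.2358 g

102.2358 g


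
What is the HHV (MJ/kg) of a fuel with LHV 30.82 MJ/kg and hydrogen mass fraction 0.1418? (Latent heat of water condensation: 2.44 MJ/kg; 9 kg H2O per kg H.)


HHV = LHV + H_frac * 9 * 2.44
= 30.82 + 0.1418 * 9 * 2.44
= 33.9339 MJ/kg

33.9339 MJ/kg


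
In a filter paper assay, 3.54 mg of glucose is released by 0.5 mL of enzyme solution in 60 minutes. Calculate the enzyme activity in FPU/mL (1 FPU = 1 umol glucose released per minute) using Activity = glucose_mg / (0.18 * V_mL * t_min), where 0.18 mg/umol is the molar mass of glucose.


Activity = glucose_mg / (0.18 mg/umol * V_mL * t_min)
= 3.54 / (0.18 * 0.5 * 60)
= 0.6556 FPU/mL

0.6556 FPU/mL


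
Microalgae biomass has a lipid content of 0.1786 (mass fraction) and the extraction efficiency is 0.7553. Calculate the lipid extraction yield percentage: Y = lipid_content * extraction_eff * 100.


Y = lipid_content * extraction_eff * 100
= 0.1786 * 0.7553 * 100
= 13.4897%

13.4897%


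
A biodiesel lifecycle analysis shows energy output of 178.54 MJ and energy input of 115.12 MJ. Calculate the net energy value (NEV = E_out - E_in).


NEV = E_out - E_in
= 178.54 - 115.12
= 63.4200 MJ

63.4200 MJ


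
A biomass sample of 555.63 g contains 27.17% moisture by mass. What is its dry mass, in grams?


Wd = Ww * (1 - MC/100)
= 555.63 * (1 - 27.17/100)
= 404.6653 g

404.6653 g


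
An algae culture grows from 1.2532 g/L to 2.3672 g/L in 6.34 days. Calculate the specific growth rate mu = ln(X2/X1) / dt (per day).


mu = ln(X2/X1) / dt
= ln(2.3672/1.2532) / 6.34
= 0.1003 per day

0.1003 per day


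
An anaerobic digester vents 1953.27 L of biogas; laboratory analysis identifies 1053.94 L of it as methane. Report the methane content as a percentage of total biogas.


CH4% = V_CH4 / V_total * 100
= 1053.94 / 1953.27 * 100
= 53.9577%

53.9577%


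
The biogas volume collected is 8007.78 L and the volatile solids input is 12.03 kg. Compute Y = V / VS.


Y = V / VS
= 8007.78 / 12.03
= 665.6509 L/kg VS

665.6509 L/kg VS


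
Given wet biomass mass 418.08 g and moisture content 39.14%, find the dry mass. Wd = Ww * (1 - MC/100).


Wd = Ww * (1 - MC/100)
= 418.08 * (1 - 39.14/100)
= 254.4435 g

254.4435 g


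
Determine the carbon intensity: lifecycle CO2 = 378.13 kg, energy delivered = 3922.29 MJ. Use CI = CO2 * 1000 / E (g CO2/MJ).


CI = CO2 * 1000 / E
= 378.13 * 1000 / 3922.29
= 96.4054 g CO2/MJ

96.4054 g CO2/MJ


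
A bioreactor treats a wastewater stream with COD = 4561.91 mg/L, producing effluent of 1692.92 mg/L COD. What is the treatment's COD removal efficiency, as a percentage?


eta = (COD_in - COD_out) / COD_in * 100
= (4561.91 - 1692.92) / 4561.91 * 100
= 62.8901%

62.8901%


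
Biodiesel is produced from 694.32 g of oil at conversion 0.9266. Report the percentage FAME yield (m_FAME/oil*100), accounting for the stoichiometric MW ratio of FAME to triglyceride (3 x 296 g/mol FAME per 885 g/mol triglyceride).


m_FAME = oil * conv * (3 * 296 / 885) = oil * conv * (888/885)
= 694.32 * 0.9266 * 888 / 885
= 645.5378 g
Y = m_FAME / oil * 100 = conv * (888/885) * 100
= 0.9266 * 888 / 885 * 100
= 92.97%

92.97%


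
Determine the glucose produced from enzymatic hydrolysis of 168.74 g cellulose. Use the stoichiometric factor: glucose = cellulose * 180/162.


glucose = cellulose * 180/162
= 168.74 * 180/162
= 187.4889 g

187.4889 g


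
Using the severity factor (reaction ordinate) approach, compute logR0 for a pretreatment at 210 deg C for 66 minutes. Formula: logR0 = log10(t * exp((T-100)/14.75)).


logR0 = log10(t * exp((T - 100) / 14.75))
= log10(66 * exp((210 - 100) / 14.75))
= 5.0584

5.0584


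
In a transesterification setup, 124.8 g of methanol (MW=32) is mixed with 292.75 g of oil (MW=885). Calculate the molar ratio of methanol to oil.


Molar ratio = n_MeOH / n_oil = (MeOH/32) / (oil/885) = (MeOH * 885) / (32 * oil)
= (124.8 * 885) / (32 * 292.75)
= 11.7899

11.7899


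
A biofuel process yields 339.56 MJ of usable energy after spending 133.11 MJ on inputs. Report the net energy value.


NEV = E_out - E_in
= 339.56 - 133.11
= 206.4500 MJ

206.4500 MJ


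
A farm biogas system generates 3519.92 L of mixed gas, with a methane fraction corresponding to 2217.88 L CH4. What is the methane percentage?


CH4% = V_CH4 / V_total * 100
= 2217.88 / 3519.92 * 100
= 63.0094%

63.0094%


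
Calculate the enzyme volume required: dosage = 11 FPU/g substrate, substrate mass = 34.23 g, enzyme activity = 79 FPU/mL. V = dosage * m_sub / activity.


V = dosage * m_sub / activity
V = 11 * 34.23 / 79
V = 4.7662 mL

4.7662 mL


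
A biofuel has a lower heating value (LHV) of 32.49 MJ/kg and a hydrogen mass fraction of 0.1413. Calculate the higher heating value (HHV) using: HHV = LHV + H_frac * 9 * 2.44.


HHV = LHV + H_frac * 9 * 2.44
= 32.49 + 0.1413 * 9 * 2.44
= 35.5929 MJ/kg

35.5929 MJ/kg


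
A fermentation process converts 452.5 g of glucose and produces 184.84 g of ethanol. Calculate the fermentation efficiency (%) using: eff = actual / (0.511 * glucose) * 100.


Fermentation efficiency = (actual / (0.511 * glucose)) * 100
= (184.84 / (0.511 * 452.5)) * 100
= 79.9386%

79.9386%


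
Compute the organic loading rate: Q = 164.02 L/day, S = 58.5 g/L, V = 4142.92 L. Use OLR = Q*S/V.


OLR = Q * S / V
= 164.02 * 58.5 / 4142.92
= 2.3160 g/L/day

2.3160 g/L/day


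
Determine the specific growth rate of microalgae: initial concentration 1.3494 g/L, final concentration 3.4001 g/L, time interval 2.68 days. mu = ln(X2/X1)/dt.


mu = ln(X2/X1) / dt
= ln(3.4001/1.3494) / 2.68
= 0.3448 per day

0.3448 per day


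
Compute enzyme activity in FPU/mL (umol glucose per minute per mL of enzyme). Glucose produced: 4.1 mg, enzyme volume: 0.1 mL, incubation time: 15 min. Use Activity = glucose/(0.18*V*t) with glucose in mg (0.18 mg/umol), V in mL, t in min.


Activity = glucose_mg / (0.18 mg/umol * V_mL * t_min)
= 4.1 / (0.18 * 0.1 * 15)
= 15.1852 FPU/mL

15.1852 FPU/mL


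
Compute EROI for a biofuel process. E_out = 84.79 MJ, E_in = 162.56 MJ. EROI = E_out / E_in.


EROI = E_out / E_in
= 84.79 / 162.56
= 0.5216

0.5216


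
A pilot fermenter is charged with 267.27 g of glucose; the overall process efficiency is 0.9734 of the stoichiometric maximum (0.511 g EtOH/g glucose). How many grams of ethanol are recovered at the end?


Actual ethanol: m = 0.511 * 267.27 * 0.9734
m = 132.9421 g

132.9421 g


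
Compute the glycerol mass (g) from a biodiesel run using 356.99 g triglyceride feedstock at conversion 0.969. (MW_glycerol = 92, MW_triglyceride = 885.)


glycerol = oil * conv * (92/885)
= 356.99 * 0.969 * 92 / 885
= 35.9604 g

35.9604 g


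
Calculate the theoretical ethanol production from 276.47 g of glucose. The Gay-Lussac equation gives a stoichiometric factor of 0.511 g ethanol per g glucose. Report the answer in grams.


Theoretical ethanol yield: m_EtOH = 0.511 * m_glucose
m_EtOH = 0.511 * 276.47 = 141.2762 g

141.2762 g


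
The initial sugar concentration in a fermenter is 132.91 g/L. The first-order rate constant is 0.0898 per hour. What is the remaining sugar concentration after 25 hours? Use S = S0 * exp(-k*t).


S = S0 * exp(-k * t)
S = 132.91 * exp(-0.0898 * 25)
S = 14.0788 g/L

14.0788 g/L


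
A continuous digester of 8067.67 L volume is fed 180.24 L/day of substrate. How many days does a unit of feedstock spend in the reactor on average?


HRT = V / Q
= 8067.67 / 180.24
= 44.7607 days

44.7607 days


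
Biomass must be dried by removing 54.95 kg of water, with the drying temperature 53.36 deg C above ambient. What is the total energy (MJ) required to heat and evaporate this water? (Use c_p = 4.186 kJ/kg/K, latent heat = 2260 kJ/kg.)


E = m_water * (4.186 * dT + 2260) / 1000
= 54.95 * (4.186 * 53.36 + 2260) / 1000
= 136.4609 MJ

136.4609 MJ


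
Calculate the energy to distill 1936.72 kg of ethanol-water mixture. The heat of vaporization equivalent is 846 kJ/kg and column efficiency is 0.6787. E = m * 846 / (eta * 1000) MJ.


E = m * 846 / (eta * 1000)
= 1936.72 * 846 / (0.6787 * 1000)
= 2414.1228 MJ

2414.1228 MJ


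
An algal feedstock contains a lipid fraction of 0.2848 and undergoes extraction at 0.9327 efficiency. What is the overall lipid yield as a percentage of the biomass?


Y = lipid_content * extraction_eff * 100
= 0.2848 * 0.9327 * 100
= 26.5633%

26.5633%


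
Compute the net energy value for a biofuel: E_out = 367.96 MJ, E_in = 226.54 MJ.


NEV = E_out - E_in
= 367.96 - 226.54
= 141.4200 MJ

141.4200 MJ


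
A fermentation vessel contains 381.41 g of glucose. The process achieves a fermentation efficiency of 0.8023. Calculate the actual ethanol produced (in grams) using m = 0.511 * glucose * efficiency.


Actual ethanol: m = 0.511 * 381.41 * 0.8023
m = 156.3687 g

156.3687 g


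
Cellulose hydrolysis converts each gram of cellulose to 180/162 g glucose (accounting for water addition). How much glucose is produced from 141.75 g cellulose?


glucose = cellulose * 180/162
= 141.75 * 180/162
= 157.5000 g

157.5000 g


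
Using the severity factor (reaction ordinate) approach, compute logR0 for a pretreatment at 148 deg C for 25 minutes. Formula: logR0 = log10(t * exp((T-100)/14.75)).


logR0 = log10(t * exp((T - 100) / 14.75))
= log10(25 * exp((148 - 100) / 14.75))
= 2.8112

2.8112


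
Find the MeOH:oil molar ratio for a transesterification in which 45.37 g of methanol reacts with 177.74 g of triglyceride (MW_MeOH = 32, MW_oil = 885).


Molar ratio = n_MeOH / n_oil = (MeOH/32) / (oil/885) = (MeOH * 885) / (32 * oil)
= (45.37 * 885) / (32 * 177.74)
= 7.0595

7.0595


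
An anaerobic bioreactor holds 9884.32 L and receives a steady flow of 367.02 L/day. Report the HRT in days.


HRT = V / Q
= 9884.32 / 367.02
= 26.9313 days

26.9313 days


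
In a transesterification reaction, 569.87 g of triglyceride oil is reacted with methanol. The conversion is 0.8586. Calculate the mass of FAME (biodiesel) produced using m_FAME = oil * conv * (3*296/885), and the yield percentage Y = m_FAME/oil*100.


m_FAME = oil * conv * (3 * 296 / 885) = oil * conv * (888/885)
= 569.87 * 0.8586 * 888 / 885
= 490.9490 g
Y = m_FAME / oil * 100 = conv * (888/885) * 100
= 0.8586 * 888 / 885 * 100
= 86.15%

490.9490 g FAME; Y = 86.15%


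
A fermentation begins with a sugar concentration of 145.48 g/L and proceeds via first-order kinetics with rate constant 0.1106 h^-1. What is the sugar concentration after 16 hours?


S = S0 * exp(-k * t)
S = 145.48 * exp(-0.1106 * 16)
S = 24.7900 g/L

24.7900 g/L


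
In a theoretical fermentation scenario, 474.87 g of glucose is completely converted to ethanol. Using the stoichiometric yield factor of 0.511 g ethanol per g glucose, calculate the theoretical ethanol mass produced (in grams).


Theoretical ethanol yield: m_EtOH = 0.511 * m_glucose
m_EtOH = 0.511 * 474.87 = 242.6586 g

242.6586 g


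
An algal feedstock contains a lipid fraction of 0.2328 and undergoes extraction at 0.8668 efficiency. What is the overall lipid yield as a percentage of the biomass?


Y = lipid_content * extraction_eff * 100
= 0.2328 * 0.8668 * 100
= 20.1791%

20.1791%


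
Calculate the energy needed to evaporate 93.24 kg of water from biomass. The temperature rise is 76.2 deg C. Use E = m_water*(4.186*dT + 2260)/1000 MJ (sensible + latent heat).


E = m_water * (4.186 * dT + 2260) / 1000
= 93.24 * (4.186 * 76.2 + 2260) / 1000
= 240.4635 MJ

240.4635 MJ


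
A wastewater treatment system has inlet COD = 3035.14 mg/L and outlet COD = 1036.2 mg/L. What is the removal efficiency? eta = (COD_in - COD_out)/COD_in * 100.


eta = (COD_in - COD_out) / COD_in * 100
= (3035.14 - 1036.2) / 3035.14 * 100
= 65.8599%

65.8599%


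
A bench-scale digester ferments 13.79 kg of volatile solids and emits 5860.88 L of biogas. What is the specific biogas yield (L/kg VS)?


Y = V / VS
= 5860.88 / 13.79
= 425.0094 L/kg VS

425.0094 L/kg VS


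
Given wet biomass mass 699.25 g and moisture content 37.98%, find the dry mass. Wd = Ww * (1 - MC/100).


Wd = Ww * (1 - MC/100)
= 699.25 * (1 - 37.98/100)
= 433.6749 g

433.6749 g


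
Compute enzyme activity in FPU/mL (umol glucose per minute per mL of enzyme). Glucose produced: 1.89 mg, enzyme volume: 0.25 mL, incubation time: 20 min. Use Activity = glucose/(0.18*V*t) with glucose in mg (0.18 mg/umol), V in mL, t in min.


Activity = glucose_mg / (0.18 mg/umol * V_mL * t_min)
= 1.89 / (0.18 * 0.25 * 20)
= 2.1000 FPU/mL

2.1000 FPU/mL


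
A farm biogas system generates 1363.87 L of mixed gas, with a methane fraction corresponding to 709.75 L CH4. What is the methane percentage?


CH4% = V_CH4 / V_total * 100
= 709.75 / 1363.87 * 100
= 52.0394%

52.0394%


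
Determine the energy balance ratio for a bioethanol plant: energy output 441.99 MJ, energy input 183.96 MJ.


EROI = E_out / E_in
= 441.99 / 183.96
= 2.4026

2.4026


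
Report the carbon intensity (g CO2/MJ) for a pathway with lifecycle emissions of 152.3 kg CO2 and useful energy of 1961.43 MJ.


CI = CO2 * 1000 / E
= 152.3 * 1000 / 1961.43
= 77.6474 g CO2/MJ

77.6474 g CO2/MJ


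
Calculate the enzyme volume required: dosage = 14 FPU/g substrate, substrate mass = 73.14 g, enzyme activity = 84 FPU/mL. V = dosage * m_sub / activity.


V = dosage * m_sub / activity
V = 14 * 73.14 / 84
V = 12.1900 mL

12.1900 mL


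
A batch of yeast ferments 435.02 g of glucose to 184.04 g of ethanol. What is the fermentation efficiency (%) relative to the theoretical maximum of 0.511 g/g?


Fermentation efficiency = (actual / (0.511 * glucose)) * 100
= (184.04 / (0.511 * 435.02)) * 100
= 82.7908%

82.7908%


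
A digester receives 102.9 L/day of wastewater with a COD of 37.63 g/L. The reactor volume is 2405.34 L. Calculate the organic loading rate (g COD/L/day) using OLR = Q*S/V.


OLR = Q * S / V
= 102.9 * 37.63 / 2405.34
= 1.6098 g/L/day

1.6098 g/L/day


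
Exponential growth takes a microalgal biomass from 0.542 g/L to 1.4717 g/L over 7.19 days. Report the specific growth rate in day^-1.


mu = ln(X2/X1) / dt
= ln(1.4717/0.542) / 7.19
= 0.1389 per day

0.1389 per day


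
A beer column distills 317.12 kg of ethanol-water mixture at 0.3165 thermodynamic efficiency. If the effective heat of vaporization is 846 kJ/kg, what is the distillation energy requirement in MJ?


E = m * 846 / (eta * 1000)
= 317.12 * 846 / (0.3165 * 1000)
= 847.6573 MJ

847.6573 MJ


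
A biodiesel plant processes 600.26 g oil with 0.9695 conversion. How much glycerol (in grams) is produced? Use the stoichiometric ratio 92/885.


glycerol = oil * conv * (92/885)
= 600.26 * 0.9695 * 92 / 885
= 60.4967 g

60.4967 g


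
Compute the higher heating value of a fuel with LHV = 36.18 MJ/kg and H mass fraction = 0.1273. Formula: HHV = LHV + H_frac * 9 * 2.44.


HHV = LHV + H_frac * 9 * 2.44
= 36.18 + 0.1273 * 9 * 2.44
= 38.9755 MJ/kg

38.9755 MJ/kg


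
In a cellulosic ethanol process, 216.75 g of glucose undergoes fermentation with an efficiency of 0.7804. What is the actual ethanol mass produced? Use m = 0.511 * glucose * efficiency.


Actual ethanol: m = 0.511 * 216.75 * 0.7804
m = 86.4365 g

86.4365 g


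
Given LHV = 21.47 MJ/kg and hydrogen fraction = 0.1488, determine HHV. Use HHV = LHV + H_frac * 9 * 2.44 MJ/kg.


HHV = LHV + H_frac * 9 * 2.44
= 21.47 + 0.1488 * 9 * 2.44
= 24.7376 MJ/kg

24.7376 MJ/kg


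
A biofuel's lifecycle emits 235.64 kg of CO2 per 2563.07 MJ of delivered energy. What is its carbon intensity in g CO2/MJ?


CI = CO2 * 1000 / E
= 235.64 * 1000 / 2563.07
= 91.9366 g CO2/MJ

91.9366 g CO2/MJ


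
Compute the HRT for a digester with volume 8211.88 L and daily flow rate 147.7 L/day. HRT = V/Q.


HRT = V / Q
= 8211.88 / 147.7
= 55.5984 days

55.5984 days


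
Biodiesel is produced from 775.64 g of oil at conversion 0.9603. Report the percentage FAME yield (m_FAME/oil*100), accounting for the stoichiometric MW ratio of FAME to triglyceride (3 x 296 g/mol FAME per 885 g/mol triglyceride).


m_FAME = oil * conv * (3 * 296 / 885) = oil * conv * (888/885)
= 775.64 * 0.9603 * 888 / 885
= 747.3720 g
Y = m_FAME / oil * 100 = conv * (888/885) * 100
= 0.9603 * 888 / 885 * 100
= 96.36%

96.36%


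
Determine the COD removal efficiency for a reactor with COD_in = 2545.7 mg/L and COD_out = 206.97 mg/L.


eta = (COD_in - COD_out) / COD_in * 100
= (2545.7 - 206.97) / 2545.7 * 100
= 91.8698%

91.8698%


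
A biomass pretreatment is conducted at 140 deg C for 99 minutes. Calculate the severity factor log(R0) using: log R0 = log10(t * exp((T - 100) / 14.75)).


logR0 = log10(t * exp((T - 100) / 14.75))
= log10(99 * exp((140 - 100) / 14.75))
= 3.1734

3.1734


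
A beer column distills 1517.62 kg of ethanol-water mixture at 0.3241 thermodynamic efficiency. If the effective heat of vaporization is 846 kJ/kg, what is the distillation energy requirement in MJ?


E = m * 846 / (eta * 1000)
= 1517.62 * 846 / (0.3241 * 1000)
= 3961.4518 MJ

3961.4518 MJ


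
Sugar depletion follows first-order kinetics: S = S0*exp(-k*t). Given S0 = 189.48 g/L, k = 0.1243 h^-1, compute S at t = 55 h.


S = S0 * exp(-k * t)
S = 189.48 * exp(-0.1243 * 55)
S = 0.2035 g/L

0.2035 g/L


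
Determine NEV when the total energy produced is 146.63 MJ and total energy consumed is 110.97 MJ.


NEV = E_out - E_in
= 146.63 - 110.97
= 35.6600 MJ

35.6600 MJ


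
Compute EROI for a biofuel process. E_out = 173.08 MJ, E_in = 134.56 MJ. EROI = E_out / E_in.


EROI = E_out / E_in
= 173.08 / 134.56
= 1.2863

1.2863


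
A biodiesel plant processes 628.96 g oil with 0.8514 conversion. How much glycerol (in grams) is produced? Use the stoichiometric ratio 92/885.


glycerol = oil * conv * (92/885)
= 628.96 * 0.8514 * 92 / 885
= 55.6674 g

55.6674 g


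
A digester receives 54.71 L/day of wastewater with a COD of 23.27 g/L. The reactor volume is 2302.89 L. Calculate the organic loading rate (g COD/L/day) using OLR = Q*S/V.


OLR = Q * S / V
= 54.71 * 23.27 / 2302.89
= 0.5528 g/L/day

0.5528 g/L/day


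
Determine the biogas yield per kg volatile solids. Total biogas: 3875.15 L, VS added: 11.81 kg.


Y = V / VS
= 3875.15 / 11.81
= 328.1245 L/kg VS

328.1245 L/kg VS


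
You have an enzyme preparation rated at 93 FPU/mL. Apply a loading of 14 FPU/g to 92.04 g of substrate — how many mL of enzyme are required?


V = dosage * m_sub / activity
V = 14 * 92.04 / 93
V = 13.8555 mL

13.8555 mL


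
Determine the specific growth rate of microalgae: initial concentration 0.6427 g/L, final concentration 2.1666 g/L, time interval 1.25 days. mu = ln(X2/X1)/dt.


mu = ln(X2/X1) / dt
= ln(2.1666/0.6427) / 1.25
= 0.9722 per day

0.9722 per day


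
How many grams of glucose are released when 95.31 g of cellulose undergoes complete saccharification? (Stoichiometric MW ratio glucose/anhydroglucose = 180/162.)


glucose = cellulose * 180/162
= 95.31 * 180/162
= 105.9000 g

105.9000 g


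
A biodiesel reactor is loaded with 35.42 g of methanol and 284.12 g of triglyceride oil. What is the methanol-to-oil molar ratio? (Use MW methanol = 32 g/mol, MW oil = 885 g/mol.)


Molar ratio = n_MeOH / n_oil = (MeOH/32) / (oil/885) = (MeOH * 885) / (32 * oil)
= (35.42 * 885) / (32 * 284.12)
= 3.4478

3.4478


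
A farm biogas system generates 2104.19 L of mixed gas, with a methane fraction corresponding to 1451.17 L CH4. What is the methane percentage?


CH4% = V_CH4 / V_total * 100
= 1451.17 / 2104.19 * 100
= 68.9657%

68.9657%


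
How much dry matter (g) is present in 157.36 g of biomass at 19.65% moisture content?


Wd = Ww * (1 - MC/100)
= 157.36 * (1 - 19.65/100)
= 126.4388 g

126.4388 g


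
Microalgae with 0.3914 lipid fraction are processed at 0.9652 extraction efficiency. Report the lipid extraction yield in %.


Y = lipid_content * extraction_eff * 100
= 0.3914 * 0.9652 * 100
= 37.7779%

37.7779%


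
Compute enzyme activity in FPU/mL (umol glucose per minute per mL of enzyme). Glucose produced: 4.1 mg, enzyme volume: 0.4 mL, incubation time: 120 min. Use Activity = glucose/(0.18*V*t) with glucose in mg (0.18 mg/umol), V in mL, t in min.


Activity = glucose_mg / (0.18 mg/umol * V_mL * t_min)
= 4.1 / (0.18 * 0.4 * 120)
= 0.4745 FPU/mL

0.4745 FPU/mL


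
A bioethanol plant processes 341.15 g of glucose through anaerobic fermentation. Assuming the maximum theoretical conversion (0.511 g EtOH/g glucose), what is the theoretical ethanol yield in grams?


Theoretical ethanol yield: m_EtOH = 0.511 * m_glucose
m_EtOH = 0.511 * 341.15 = 174.3277 g

174.3277 g


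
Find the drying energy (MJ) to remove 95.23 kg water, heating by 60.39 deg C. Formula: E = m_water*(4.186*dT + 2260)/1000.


E = m_water * (4.186 * dT + 2260) / 1000
= 95.23 * (4.186 * 60.39 + 2260) / 1000
= 239.2932 MJ

239.2932 MJ


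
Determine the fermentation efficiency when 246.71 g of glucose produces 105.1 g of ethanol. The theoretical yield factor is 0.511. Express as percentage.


Fermentation efficiency = (actual / (0.511 * glucose)) * 100
= (105.1 / (0.511 * 246.71)) * 100
= 83.3672%

83.3672%


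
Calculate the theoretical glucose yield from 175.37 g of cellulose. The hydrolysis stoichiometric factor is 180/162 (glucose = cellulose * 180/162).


glucose = cellulose * 180/162
= 175.37 * 180/162
= 194.8556 g

194.8556 g


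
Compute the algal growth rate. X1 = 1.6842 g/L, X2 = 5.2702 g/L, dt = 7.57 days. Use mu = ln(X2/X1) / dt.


mu = ln(X2/X1) / dt
= ln(5.2702/1.6842) / 7.57
= 0.1507 per day

0.1507 per day


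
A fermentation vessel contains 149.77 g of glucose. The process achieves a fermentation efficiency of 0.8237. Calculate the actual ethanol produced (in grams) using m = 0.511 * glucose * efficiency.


Actual ethanol: m = 0.511 * 149.77 * 0.8237
m = 63.0398 g

63.0398 g


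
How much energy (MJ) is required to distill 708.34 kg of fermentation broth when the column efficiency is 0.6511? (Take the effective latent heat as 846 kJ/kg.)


E = m * 846 / (eta * 1000)
= 708.34 * 846 / (0.6511 * 1000)
= 920.3742 MJ

920.3742 MJ


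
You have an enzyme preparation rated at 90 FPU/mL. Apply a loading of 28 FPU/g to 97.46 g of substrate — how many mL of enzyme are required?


V = dosage * m_sub / activity
V = 28 * 97.46 / 90
V = 30.3209 mL

30.3209 mL


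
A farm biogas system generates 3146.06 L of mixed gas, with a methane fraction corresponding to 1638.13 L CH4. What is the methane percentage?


CH4% = V_CH4 / V_total * 100
= 1638.13 / 3146.06 * 100
= 52.0693%

52.0693%


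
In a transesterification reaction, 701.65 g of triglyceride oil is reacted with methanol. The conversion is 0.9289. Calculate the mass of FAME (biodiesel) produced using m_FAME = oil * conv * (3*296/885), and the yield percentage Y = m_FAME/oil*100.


m_FAME = oil * conv * (3 * 296 / 885) = oil * conv * (888/885)
= 701.65 * 0.9289 * 888 / 885
= 653.9721 g
Y = m_FAME / oil * 100 = conv * (888/885) * 100
= 0.9289 * 888 / 885 * 100
= 93.20%

653.9721 g FAME; Y = 93.20%


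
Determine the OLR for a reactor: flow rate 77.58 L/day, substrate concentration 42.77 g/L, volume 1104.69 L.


OLR = Q * S / V
= 77.58 * 42.77 / 1104.69
= 3.0036 g/L/day

3.0036 g/L/day


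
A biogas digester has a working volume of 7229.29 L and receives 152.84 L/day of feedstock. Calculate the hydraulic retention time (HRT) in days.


HRT = V / Q
= 7229.29 / 152.84
= 47.2997 days

47.2997 days


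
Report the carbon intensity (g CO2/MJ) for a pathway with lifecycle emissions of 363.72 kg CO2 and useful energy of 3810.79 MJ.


CI = CO2 * 1000 / E
= 363.72 * 1000 / 3810.79
= 95.4448 g CO2/MJ

95.4448 g CO2/MJ


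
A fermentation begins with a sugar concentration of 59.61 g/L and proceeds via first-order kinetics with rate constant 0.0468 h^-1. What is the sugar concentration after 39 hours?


S = S0 * exp(-k * t)
S = 59.61 * exp(-0.0468 * 39)
S = 9.6083 g/L

9.6083 g/L


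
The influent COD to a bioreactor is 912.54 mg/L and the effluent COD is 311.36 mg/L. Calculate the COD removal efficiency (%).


eta = (COD_in - COD_out) / COD_in * 100
= (912.54 - 311.36) / 912.54 * 100
= 65.8799%

65.8799%


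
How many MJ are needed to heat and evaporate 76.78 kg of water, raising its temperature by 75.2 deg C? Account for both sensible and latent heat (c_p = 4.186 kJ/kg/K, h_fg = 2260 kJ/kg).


E = m_water * (4.186 * dT + 2260) / 1000
= 76.78 * (4.186 * 75.2 + 2260) / 1000
= 197.6922 MJ

197.6922 MJ


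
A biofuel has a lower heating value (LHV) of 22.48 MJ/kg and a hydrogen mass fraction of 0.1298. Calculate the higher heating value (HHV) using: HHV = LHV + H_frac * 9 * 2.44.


HHV = LHV + H_frac * 9 * 2.44
= 22.48 + 0.1298 * 9 * 2.44
= 25.3304 MJ/kg

25.3304 MJ/kg


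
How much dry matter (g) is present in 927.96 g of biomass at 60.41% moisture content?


Wd = Ww * (1 - MC/100)
= 927.96 * (1 - 60.41/100)
= 367.3794 g

367.3794 g


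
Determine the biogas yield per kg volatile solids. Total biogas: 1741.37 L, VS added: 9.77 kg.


Y = V / VS
= 1741.37 / 9.77
= 178.2364 L/kg VS

178.2364 L/kg VS


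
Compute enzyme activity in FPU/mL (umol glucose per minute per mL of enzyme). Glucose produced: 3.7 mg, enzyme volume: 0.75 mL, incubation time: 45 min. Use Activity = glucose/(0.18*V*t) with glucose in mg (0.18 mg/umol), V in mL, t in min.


Activity = glucose_mg / (0.18 mg/umol * V_mL * t_min)
= 3.7 / (0.18 * 0.75 * 45)
= 0.6091 FPU/mL

0.6091 FPU/mL


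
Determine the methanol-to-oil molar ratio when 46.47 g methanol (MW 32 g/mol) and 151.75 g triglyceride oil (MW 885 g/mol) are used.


Molar ratio = n_MeOH / n_oil = (MeOH/32) / (oil/885) = (MeOH * 885) / (32 * oil)
= (46.47 * 885) / (32 * 151.75)
= 8.4691

8.4691


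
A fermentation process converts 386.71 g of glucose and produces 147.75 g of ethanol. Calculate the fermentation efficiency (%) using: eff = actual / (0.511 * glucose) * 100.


Fermentation efficiency = (actual / (0.511 * glucose)) * 100
= (147.75 / (0.511 * 386.71)) * 100
= 74.7689%

74.7689%


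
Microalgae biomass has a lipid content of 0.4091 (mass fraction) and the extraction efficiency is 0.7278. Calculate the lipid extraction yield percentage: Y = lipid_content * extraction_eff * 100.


Y = lipid_content * extraction_eff * 100
= 0.4091 * 0.7278 * 100
= 29.7743%

29.7743%


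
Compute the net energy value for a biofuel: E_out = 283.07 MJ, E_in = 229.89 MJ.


NEV = E_out - E_in
= 283.07 - 229.89
= 53.1800 MJ

53.1800 MJ


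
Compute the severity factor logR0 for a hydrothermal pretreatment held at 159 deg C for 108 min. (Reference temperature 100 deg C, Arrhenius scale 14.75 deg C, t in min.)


logR0 = log10(t * exp((T - 100) / 14.75))
= log10(108 * exp((159 - 100) / 14.75))
= 3.7706

3.7706


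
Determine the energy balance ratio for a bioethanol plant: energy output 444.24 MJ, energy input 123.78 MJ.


EROI = E_out / E_in
= 444.24 / 123.78
= 3.5889

3.5889


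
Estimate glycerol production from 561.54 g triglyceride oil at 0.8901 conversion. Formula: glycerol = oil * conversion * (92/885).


glycerol = oil * conv * (92/885)
= 561.54 * 0.8901 * 92 / 885
= 51.9594 g

51.9594 g


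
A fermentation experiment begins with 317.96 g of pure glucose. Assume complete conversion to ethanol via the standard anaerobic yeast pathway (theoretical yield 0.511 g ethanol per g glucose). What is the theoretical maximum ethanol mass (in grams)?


Theoretical ethanol yield: m_EtOH = 0.511 * m_glucose
m_EtOH = 0.511 * 317.96 = 162.4776 g

162.4776 g


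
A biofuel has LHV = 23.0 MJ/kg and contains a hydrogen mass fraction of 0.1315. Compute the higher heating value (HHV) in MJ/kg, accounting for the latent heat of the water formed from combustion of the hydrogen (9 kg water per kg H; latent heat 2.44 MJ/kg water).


HHV = LHV + H_frac * 9 * 2.44
= 23.0 + 0.1315 * 9 * 2.44
= 25.8877 MJ/kg

25.8877 MJ/kg


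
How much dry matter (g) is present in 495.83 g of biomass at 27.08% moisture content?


Wd = Ww * (1 - MC/100)
= 495.83 * (1 - 27.08/100)
= 361.5592 g

361.5592 g


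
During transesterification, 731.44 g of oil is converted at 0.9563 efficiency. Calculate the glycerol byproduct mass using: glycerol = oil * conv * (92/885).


glycerol = oil * conv * (92/885)
= 731.44 * 0.9563 * 92 / 885
= 72.7139 g

72.7139 g


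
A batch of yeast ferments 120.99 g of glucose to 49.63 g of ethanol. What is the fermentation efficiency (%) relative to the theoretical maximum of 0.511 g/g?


Fermentation efficiency = (actual / (0.511 * glucose)) * 100
= (49.63 / (0.511 * 120.99)) * 100
= 80.2738%

80.2738%


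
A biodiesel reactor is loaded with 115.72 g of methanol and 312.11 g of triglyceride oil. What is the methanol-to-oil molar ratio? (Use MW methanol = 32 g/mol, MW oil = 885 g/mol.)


Molar ratio = n_MeOH / n_oil = (MeOH/32) / (oil/885) = (MeOH * 885) / (32 * oil)
= (115.72 * 885) / (32 * 312.11)
= 10.2540

10.2540


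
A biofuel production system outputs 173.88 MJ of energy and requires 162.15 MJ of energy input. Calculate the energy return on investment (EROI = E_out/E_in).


EROI = E_out / E_in
= 173.88 / 162.15
= 1.0723

1.0723


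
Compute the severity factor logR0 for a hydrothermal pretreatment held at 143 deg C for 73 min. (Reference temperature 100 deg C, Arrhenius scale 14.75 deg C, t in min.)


logR0 = log10(t * exp((T - 100) / 14.75))
= log10(73 * exp((143 - 100) / 14.75))
= 3.1294

3.1294


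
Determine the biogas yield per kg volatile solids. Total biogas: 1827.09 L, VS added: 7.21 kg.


Y = V / VS
= 1827.09 / 7.21
= 253.4105 L/kg VS

253.4105 L/kg VS


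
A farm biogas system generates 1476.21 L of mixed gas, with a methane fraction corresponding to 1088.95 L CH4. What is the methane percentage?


CH4% = V_CH4 / V_total * 100
= 1088.95 / 1476.21 * 100
= 73.7666%

73.7666%


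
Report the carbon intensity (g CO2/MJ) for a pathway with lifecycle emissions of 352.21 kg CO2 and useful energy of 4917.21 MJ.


CI = CO2 * 1000 / E
= 352.21 * 1000 / 4917.21
= 71.6280 g CO2/MJ

71.6280 g CO2/MJ


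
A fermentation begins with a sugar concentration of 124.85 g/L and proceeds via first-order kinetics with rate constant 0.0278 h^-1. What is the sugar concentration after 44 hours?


S = S0 * exp(-k * t)
S = 124.85 * exp(-0.0278 * 44)
S = 36.7417 g/L

36.7417 g/L


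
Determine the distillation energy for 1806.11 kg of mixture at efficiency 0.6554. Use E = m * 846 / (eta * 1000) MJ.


E = m * 846 / (eta * 1000)
= 1806.11 * 846 / (0.6554 * 1000)
= 2331.3535 MJ

2331.3535 MJ


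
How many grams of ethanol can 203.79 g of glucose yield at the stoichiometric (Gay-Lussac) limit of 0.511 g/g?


Theoretical ethanol yield: m_EtOH = 0.511 * m_glucose
m_EtOH = 0.511 * 203.79 = 104.1367 g

104.1367 g


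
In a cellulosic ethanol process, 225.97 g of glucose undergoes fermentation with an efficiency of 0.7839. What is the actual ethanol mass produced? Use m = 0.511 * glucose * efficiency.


Actual ethanol: m = 0.511 * 225.97 * 0.7839
m = 90.5175 g

90.5175 g


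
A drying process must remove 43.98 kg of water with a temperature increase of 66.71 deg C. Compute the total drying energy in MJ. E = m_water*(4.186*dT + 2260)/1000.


E = m_water * (4.186 * dT + 2260) / 1000
= 43.98 * (4.186 * 66.71 + 2260) / 1000
= 111.6761 MJ

111.6761 MJ


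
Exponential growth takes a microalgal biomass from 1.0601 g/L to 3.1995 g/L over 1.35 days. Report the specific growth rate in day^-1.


mu = ln(X2/X1) / dt
= ln(3.1995/1.0601) / 1.35
= 0.8182 per day

0.8182 per day


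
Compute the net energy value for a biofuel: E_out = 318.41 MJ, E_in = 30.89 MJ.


NEV = E_out - E_in
= 318.41 - 30.89
= 287.5200 MJ

287.5200 MJ


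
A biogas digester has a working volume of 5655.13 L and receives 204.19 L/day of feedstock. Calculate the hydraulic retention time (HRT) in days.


HRT = V / Q
= 5655.13 / 204.19
= 27.6954 days

27.6954 days
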